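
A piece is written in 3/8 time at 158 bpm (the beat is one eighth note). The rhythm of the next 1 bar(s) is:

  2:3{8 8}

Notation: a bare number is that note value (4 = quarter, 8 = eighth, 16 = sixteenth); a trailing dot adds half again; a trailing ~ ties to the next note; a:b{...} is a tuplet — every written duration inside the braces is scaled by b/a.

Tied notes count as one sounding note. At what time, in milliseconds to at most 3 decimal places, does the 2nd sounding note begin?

1. 0.0ms @ 0 + 569.62ms (3/2)
2. 569.62ms @ 3/2 + 569.62ms (3/2)

note 2 onset = 3/2b = 569.62ms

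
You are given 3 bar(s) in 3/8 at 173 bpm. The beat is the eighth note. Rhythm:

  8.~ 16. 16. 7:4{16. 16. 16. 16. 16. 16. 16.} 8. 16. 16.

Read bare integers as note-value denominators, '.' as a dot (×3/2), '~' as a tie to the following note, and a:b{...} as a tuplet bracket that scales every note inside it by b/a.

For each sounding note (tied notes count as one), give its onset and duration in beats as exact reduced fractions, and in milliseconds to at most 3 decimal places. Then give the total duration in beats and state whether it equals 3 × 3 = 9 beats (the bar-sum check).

1) 0.0ms=0b +780.347ms=9/4b
2) 780.347ms=9/4b +260.116ms=3/4b
3) 1040.462ms=3b +148.637ms=3/7b
4) 1189.1ms=24/7b +148.637ms=3/7b
5) 1337.737ms=27/7b +148.637ms=3/7b
6) 1486.375ms=30/7b +148.637ms=3/7b
7) 1635.012ms=33/7b +148.637ms=3/7b
8) 1783.65ms=36/7b +148.637ms=3/7b
9) 1932.287ms=39/7b +148.637ms=3/7b
10) 2080.925ms=6b +520.231ms=3/2b
11) 2601.156ms=15/2b +260.116ms=3/4b
12) 2861.272ms=33/4b +260.116ms=3/4b
Σ=9b of 9 (173bpm 3/8) — PASS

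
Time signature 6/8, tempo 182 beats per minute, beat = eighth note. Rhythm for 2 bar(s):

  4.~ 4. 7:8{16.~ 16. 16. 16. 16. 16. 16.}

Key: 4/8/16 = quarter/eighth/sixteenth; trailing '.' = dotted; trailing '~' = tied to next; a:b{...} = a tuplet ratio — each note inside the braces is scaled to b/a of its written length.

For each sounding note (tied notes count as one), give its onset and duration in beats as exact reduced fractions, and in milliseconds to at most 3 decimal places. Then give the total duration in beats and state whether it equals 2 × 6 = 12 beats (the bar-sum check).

1) 0.0ms=0b +1978.022ms=6b
2) 1978.022ms=6b +565.149ms=12/7b
3) 2543.171ms=54/7b +282.575ms=6/7b
4) 2825.746ms=60/7b +282.575ms=6/7b
5) 3108.32ms=66/7b +282.575ms=6/7b
6) 3390.895ms=72/7b +282.575ms=6/7b
7) 3673.469ms=78/7b +282.575ms=6/7b
Σ=12b of 12 (182bpm 6/8) — PASS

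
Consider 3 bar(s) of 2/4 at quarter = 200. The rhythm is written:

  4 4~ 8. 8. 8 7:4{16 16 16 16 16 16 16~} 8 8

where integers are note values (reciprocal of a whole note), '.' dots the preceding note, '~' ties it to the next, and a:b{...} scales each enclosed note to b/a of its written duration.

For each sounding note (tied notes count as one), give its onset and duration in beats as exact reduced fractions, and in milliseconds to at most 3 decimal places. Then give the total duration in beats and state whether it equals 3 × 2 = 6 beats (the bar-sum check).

1) 0.0ms=0b +300.0ms=1b
2) 300.0ms=1b +525.0ms=7/4b
3) 825.0ms=11/4b +225.0ms=3/4b
4) 1050.0ms=7/2b +150.0ms=1/2b
5) 1200.0ms=4b +42.857ms=1/7b
6) 1242.857ms=29/7b +42.857ms=1/7b
7) 1285.714ms=30/7b +42.857ms=1/7b
8) 1328.571ms=31/7b +42.857ms=1/7b
9) 1371.429ms=32/7b +42.857ms=1/7b
10) 1414.286ms=33/7b +42.857ms=1/7b
11) 1457.143ms=34/7b +192.857ms=9/14b
12) 1650.0ms=11/2b +150.0ms=1/2b
Σ=6b of 6 (200bpm 2/4) — PASS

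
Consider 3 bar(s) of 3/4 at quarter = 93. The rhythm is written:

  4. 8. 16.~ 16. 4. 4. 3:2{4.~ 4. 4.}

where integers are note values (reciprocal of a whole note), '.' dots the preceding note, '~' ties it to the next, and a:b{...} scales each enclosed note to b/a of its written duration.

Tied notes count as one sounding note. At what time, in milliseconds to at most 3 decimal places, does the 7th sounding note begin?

1. 0.0ms @ 0 + 967.742ms (3/2)
2. 967.742ms @ 3/2 + 483.871ms (3/4)
3. 1451.613ms @ 9/4 + 483.871ms (3/4)
4. 1935.484ms @ 3 + 967.742ms (3/2)
5. 2903.226ms @ 9/2 + 967.742ms (3/2)
6. 3870.968ms @ 6 + 1290.323ms (2)
7. 5161.29ms @ 8 + 645.161ms (1)

note 7 onset = 8b = 5161.29ms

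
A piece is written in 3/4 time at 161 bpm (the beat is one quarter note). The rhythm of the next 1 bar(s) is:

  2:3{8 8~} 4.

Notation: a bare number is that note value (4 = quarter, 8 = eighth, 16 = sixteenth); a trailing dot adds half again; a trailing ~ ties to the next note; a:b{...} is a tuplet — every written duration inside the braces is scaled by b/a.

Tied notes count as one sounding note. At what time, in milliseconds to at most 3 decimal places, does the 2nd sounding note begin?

note 2 onset = 3/4b = 279.503ms

1. 0.0ms @ 0 + 279.503ms (3/4)
2. 279.503ms @ 3/4 + 838.509ms (9/4)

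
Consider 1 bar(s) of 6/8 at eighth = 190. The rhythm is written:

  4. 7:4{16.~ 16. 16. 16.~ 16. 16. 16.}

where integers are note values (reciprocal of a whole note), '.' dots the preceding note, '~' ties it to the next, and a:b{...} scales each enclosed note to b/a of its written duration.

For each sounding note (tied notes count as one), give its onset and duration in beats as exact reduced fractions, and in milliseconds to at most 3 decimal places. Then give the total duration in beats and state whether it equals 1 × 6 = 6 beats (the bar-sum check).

1) 0.0ms=0b +947.368ms=3b
2) 947.368ms=3b +270.677ms=6/7b
3) 1218.045ms=27/7b +135.338ms=3/7b
4) 1353.383ms=30/7b +270.677ms=6/7b
5) 1624.06ms=36/7b +135.338ms=3/7b
6) 1759.398ms=39/7b +135.338ms=3/7b
Σ=6b of 6 (190bpm 6/8) — PASS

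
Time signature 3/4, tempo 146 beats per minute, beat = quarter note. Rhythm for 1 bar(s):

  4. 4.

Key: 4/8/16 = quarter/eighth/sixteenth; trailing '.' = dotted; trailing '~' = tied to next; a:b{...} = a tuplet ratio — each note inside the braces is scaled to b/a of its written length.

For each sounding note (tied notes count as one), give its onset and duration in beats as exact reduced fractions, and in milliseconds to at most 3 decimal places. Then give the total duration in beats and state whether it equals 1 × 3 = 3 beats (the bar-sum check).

1) 0.0ms=0b +616.438ms=3/2b
2) 616.438ms=3/2b +616.438ms=3/2b
Σ=3b of 3 (146bpm 3/4) — PASS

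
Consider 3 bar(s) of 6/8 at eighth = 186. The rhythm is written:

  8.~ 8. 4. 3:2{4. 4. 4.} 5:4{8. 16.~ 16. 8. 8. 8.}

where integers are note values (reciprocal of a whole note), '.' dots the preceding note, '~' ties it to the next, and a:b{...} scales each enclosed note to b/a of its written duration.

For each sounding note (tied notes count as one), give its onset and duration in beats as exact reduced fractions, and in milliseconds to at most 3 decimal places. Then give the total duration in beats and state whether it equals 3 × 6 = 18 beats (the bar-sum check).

1) 0.0ms=0b +967.742ms=3b
2) 967.742ms=3b +967.742ms=3b
3) 1935.484ms=6b +645.161ms=2b
4) 2580.645ms=8b +645.161ms=2b
5) 3225.806ms=10b +645.161ms=2b
6) 3870.968ms=12b +387.097ms=6/5b
7) 4258.065ms=66/5b +387.097ms=6/5b
8) 4645.161ms=72/5b +387.097ms=6/5b
9) 5032.258ms=78/5b +387.097ms=6/5b
10) 5419.355ms=84/5b +387.097ms=6/5b
Σ=18b of 18 (186bpm 6/8) — PASS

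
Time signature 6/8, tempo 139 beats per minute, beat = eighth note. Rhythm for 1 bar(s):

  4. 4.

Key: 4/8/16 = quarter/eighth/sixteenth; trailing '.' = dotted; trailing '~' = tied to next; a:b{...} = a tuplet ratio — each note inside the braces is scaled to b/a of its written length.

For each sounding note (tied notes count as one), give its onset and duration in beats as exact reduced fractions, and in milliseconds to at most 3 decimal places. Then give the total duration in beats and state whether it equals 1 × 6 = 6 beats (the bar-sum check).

1) 0.0ms=0b +1294.964ms=3b
2) 1294.964ms=3b +1294.964ms=3b
Σ=6b of 6 (139bpm 6/8) — PASS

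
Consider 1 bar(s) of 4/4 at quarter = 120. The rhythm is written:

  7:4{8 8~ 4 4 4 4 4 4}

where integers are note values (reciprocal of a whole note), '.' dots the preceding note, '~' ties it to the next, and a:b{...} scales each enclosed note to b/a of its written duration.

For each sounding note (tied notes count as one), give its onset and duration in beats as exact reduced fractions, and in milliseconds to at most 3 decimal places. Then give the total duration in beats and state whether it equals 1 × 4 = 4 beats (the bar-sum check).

1) 0.0ms=0b +142.857ms=2/7b
2) 142.857ms=2/7b +428.571ms=6/7b
3) 571.429ms=8/7b +285.714ms=4/7b
4) 857.143ms=12/7b +285.714ms=4/7b
5) 1142.857ms=16/7b +285.714ms=4/7b
6) 1428.571ms=20/7b +285.714ms=4/7b
7) 1714.286ms=24/7b +285.714ms=4/7b
Σ=4b of 4 (120bpm 4/4) — PASS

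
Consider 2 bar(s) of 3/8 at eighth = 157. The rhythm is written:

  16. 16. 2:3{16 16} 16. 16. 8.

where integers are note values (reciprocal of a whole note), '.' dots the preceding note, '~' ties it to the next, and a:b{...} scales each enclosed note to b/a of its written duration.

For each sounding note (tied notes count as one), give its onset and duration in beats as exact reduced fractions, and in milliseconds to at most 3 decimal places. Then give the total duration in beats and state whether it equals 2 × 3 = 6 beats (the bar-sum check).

1) 0.0ms=0b +286.624ms=3/4b
2) 286.624ms=3/4b +286.624ms=3/4b
3) 573.248ms=3/2b +286.624ms=3/4b
4) 859.873ms=9/4b +286.624ms=3/4b
5) 1146.497ms=3b +286.624ms=3/4b
6) 1433.121ms=15/4b +286.624ms=3/4b
7) 1719.745ms=9/2b +573.248ms=3/2b
Σ=6b of 6 (157bpm 3/8) — PASS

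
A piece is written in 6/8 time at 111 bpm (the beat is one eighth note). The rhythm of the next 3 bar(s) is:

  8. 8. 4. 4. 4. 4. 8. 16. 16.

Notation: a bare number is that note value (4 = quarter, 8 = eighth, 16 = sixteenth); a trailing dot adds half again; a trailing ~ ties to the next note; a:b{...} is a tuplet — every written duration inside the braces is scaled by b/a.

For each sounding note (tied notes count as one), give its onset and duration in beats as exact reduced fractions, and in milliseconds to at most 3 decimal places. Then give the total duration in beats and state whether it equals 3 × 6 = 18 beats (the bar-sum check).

1) 0.0ms=0b +810.811ms=3/2b
2) 810.811ms=3/2b +810.811ms=3/2b
3) 1621.622ms=3b +1621.622ms=3b
4) 3243.243ms=6b +1621.622ms=3b
5) 4864.865ms=9b +1621.622ms=3b
6) 6486.486ms=12b +1621.622ms=3b
7) 8108.108ms=15b +810.811ms=3/2b
8) 8918.919ms=33/2b +405.405ms=3/4b
9) 9324.324ms=69/4b +405.405ms=3/4b
Σ=18b of 18 (111bpm 6/8) — PASS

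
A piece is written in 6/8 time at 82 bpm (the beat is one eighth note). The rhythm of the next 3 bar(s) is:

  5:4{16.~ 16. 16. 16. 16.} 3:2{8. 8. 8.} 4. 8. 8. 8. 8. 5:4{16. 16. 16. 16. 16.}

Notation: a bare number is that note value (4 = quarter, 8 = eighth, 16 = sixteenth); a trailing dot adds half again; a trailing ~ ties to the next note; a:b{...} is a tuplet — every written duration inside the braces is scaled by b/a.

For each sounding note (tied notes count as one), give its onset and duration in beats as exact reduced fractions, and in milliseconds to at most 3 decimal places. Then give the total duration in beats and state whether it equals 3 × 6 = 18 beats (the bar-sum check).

1) 0.0ms=0b +878.049ms=6/5b
2) 878.049ms=6/5b +439.024ms=3/5b
3) 1317.073ms=9/5b +439.024ms=3/5b
4) 1756.098ms=12/5b +439.024ms=3/5b
5) 2195.122ms=3b +731.707ms=1b
6) 2926.829ms=4b +731.707ms=1b
7) 3658.537ms=5b +731.707ms=1b
8) 4390.244ms=6b +2195.122ms=3b
9) 6585.366ms=9b +1097.561ms=3/2b
10) 7682.927ms=21/2b +1097.561ms=3/2b
11) 8780.488ms=12b +1097.561ms=3/2b
12) 9878.049ms=27/2b +1097.561ms=3/2b
13) 10975.61ms=15b +439.024ms=3/5b
14) 11414.634ms=78/5b +439.024ms=3/5b
15) 11853.659ms=81/5b +439.024ms=3/5b
16) 12292.683ms=84/5b +439.024ms=3/5b
17) 12731.707ms=87/5b +439.024ms=3/5b
Σ=18b of 18 (82bpm 6/8) — PASS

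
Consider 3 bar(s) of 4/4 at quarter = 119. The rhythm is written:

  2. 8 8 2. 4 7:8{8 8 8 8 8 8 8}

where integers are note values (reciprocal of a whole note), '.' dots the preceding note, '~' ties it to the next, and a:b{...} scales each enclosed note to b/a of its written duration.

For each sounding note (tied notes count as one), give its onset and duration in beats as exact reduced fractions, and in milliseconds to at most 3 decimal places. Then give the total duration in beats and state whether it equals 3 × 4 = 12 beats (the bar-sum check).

1) 0.0ms=0b +1512.605ms=3b
2) 1512.605ms=3b +252.101ms=1/2b
3) 1764.706ms=7/2b +252.101ms=1/2b
4) 2016.807ms=4b +1512.605ms=3b
5) 3529.412ms=7b +504.202ms=1b
6) 4033.613ms=8b +288.115ms=4/7b
7) 4321.729ms=60/7b +288.115ms=4/7b
8) 4609.844ms=64/7b +288.115ms=4/7b
9) 4897.959ms=68/7b +288.115ms=4/7b
10) 5186.074ms=72/7b +288.115ms=4/7b
11) 5474.19ms=76/7b +288.115ms=4/7b
12) 5762.305ms=80/7b +288.115ms=4/7b
Σ=12b of 12 (119bpm 4/4) — PASS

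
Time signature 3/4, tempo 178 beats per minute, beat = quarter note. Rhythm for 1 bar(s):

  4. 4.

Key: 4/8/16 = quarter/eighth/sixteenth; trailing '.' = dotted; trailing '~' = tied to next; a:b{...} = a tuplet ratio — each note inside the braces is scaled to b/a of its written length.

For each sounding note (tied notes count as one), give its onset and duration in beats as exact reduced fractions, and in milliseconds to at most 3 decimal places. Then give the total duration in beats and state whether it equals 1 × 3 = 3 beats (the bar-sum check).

1) 0.0ms=0b +505.618ms=3/2b
2) 505.618ms=3/2b +505.618ms=3/2b
Σ=3b of 3 (178bpm 3/4) — PASS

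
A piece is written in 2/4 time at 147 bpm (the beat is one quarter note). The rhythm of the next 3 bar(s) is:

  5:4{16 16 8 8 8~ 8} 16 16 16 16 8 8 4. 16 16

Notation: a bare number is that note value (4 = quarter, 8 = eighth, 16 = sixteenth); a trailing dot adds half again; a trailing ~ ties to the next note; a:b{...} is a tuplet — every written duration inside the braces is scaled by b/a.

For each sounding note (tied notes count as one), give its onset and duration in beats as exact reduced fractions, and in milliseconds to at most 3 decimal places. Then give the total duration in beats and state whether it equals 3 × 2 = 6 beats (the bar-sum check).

1) 0.0ms=0b +81.633ms=1/5b
2) 81.633ms=1/5b +81.633ms=1/5b
3) 163.265ms=2/5b +163.265ms=2/5b
4) 326.531ms=4/5b +163.265ms=2/5b
5) 489.796ms=6/5b +326.531ms=4/5b
6) 816.327ms=2b +102.041ms=1/4b
7) 918.367ms=9/4b +102.041ms=1/4b
8) 1020.408ms=5/2b +102.041ms=1/4b
9) 1122.449ms=11/4b +102.041ms=1/4b
10) 1224.49ms=3b +204.082ms=1/2b
11) 1428.571ms=7/2b +204.082ms=1/2b
12) 1632.653ms=4b +612.245ms=3/2b
13) 2244.898ms=11/2b +102.041ms=1/4b
14) 2346.939ms=23/4b +102.041ms=1/4b
Σ=6b of 6 (147bpm 2/4) — PASS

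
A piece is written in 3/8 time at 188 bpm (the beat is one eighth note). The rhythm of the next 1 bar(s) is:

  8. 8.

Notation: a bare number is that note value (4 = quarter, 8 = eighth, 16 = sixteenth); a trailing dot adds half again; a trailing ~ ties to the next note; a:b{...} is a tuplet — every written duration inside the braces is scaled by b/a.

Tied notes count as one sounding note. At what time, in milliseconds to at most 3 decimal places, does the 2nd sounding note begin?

1. 0.0ms @ 0 + 478.723ms (3/2)
2. 478.723ms @ 3/2 + 478.723ms (3/2)

note 2 onset = 3/2b = 478.723ms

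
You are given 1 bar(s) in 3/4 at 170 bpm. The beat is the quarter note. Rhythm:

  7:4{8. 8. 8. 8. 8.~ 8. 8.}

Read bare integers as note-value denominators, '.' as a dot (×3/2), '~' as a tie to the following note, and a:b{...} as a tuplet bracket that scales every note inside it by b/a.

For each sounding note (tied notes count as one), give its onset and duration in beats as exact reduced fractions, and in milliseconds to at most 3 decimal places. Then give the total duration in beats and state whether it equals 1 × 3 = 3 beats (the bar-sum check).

1) 0.0ms=0b +151.261ms=3/7b
2) 151.261ms=3/7b +151.261ms=3/7b
3) 302.521ms=6/7b +151.261ms=3/7b
4) 453.782ms=9/7b +151.261ms=3/7b
5) 605.042ms=12/7b +302.521ms=6/7b
6) 907.563ms=18/7b +151.261ms=3/7b
Σ=3b of 3 (170bpm 3/4) — PASS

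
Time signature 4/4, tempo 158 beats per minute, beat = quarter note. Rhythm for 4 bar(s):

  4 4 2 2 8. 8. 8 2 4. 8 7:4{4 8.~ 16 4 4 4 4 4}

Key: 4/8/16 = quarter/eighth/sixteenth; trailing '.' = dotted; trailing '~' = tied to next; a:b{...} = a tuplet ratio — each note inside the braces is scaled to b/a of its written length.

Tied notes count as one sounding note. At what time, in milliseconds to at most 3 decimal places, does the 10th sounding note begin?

note 10 onset = 23/2b = 4367.089ms

1. 0.0ms @ 0 + 379.747ms (1)
2. 379.747ms @ 1 + 379.747ms (1)
3. 759.494ms @ 2 + 759.494ms (2)
4. 1518.987ms @ 4 + 759.494ms (2)
5. 2278.481ms @ 6 + 284.81ms (3/4)
6. 2563.291ms @ 27/4 + 284.81ms (3/4)
7. 2848.101ms @ 15/2 + 189.873ms (1/2)
8. 3037.975ms @ 8 + 759.494ms (2)
9. 3797.468ms @ 10 + 569.62ms (3/2)
10. 4367.089ms @ 23/2 + 189.873ms (1/2)
11. 4556.962ms @ 12 + 216.998ms (4/7)
12. 4773.96ms @ 88/7 + 216.998ms (4/7)
13. 4990.958ms @ 92/7 + 216.998ms (4/7)
14. 5207.957ms @ 96/7 + 216.998ms (4/7)
15. 5424.955ms @ 100/7 + 216.998ms (4/7)
16. 5641.953ms @ 104/7 + 216.998ms (4/7)
17. 5858.951ms @ 108/7 + 216.998ms (4/7)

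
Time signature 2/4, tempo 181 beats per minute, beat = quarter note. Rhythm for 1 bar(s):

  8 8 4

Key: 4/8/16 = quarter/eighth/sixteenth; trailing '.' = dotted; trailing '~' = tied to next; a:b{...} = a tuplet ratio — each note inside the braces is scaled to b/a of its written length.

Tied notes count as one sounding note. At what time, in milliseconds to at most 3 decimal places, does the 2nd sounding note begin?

1. 0.0ms @ 0 + 165.746ms (1/2)
2. 165.746ms @ 1/2 + 165.746ms (1/2)
3. 331.492ms @ 1 + 331.492ms (1)

note 2 onset = 1/2b = 165.746ms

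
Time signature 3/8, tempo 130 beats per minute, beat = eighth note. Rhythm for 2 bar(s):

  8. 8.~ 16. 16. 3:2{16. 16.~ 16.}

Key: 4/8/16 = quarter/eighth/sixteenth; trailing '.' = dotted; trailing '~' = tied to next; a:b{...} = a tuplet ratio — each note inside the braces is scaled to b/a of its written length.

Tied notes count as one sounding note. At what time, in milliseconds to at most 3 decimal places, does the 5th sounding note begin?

1. 0.0ms @ 0 + 692.308ms (3/2)
2. 692.308ms @ 3/2 + 1038.462ms (9/4)
3. 1730.769ms @ 15/4 + 346.154ms (3/4)
4. 2076.923ms @ 9/2 + 230.769ms (1/2)
5. 2307.692ms @ 5 + 461.538ms (1)

note 5 onset = 5b = 2307.692ms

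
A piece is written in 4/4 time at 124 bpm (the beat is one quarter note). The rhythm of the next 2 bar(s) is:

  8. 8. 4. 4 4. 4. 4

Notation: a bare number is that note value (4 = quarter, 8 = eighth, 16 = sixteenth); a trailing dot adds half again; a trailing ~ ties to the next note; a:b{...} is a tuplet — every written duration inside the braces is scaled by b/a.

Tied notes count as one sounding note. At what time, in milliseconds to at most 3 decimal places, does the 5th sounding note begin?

note 5 onset = 4b = 1935.484ms

1. 0.0ms @ 0 + 362.903ms (3/4)
2. 362.903ms @ 3/4 + 362.903ms (3/4)
3. 725.806ms @ 3/2 + 725.806ms (3/2)
4. 1451.613ms @ 3 + 483.871ms (1)
5. 1935.484ms @ 4 + 725.806ms (3/2)
6. 2661.29ms @ 11/2 + 725.806ms (3/2)
7. 3387.097ms @ 7 + 483.871ms (1)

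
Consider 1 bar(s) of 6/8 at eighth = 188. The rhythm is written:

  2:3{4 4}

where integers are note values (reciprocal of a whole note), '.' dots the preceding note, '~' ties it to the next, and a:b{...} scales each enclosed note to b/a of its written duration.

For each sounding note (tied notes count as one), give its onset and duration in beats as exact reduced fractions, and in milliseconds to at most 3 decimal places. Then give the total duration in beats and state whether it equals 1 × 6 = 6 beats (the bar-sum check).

1) 0.0ms=0b +957.447ms=3b
2) 957.447ms=3b +957.447ms=3b
Σ=6b of 6 (188bpm 6/8) — PASS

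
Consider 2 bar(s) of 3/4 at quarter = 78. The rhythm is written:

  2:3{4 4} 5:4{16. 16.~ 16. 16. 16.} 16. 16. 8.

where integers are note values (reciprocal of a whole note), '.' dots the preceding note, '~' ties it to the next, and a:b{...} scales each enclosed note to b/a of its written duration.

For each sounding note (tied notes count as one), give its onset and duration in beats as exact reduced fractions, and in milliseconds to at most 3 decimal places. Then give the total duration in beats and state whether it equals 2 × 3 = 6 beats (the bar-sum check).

1) 0.0ms=0b +1153.846ms=3/2b
2) 1153.846ms=3/2b +1153.846ms=3/2b
3) 2307.692ms=3b +230.769ms=3/10b
4) 2538.462ms=33/10b +461.538ms=3/5b
5) 3000.0ms=39/10b +230.769ms=3/10b
6) 3230.769ms=21/5b +230.769ms=3/10b
7) 3461.538ms=9/2b +288.462ms=3/8b
8) 3750.0ms=39/8b +288.462ms=3/8b
9) 4038.462ms=21/4b +576.923ms=3/4b
Σ=6b of 6 (78bpm 3/4) — PASS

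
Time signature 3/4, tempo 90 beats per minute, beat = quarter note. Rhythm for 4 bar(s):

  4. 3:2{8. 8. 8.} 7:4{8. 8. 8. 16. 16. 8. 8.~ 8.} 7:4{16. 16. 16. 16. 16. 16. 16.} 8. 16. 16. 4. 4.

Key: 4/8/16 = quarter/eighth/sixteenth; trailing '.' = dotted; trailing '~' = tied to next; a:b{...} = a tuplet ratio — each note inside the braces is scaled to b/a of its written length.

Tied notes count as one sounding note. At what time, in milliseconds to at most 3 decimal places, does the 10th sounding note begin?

note 10 onset = 33/7b = 3142.857ms

1. 0.0ms @ 0 + 1000.0ms (3/2)
2. 1000.0ms @ 3/2 + 333.333ms (1/2)
3. 1333.333ms @ 2 + 333.333ms (1/2)
4. 1666.667ms @ 5/2 + 333.333ms (1/2)
5. 2000.0ms @ 3 + 285.714ms (3/7)
6. 2285.714ms @ 24/7 + 285.714ms (3/7)
7. 2571.429ms @ 27/7 + 285.714ms (3/7)
8. 2857.143ms @ 30/7 + 142.857ms (3/14)
9. 3000.0ms @ 9/2 + 142.857ms (3/14)
10. 3142.857ms @ 33/7 + 285.714ms (3/7)
11. 3428.571ms @ 36/7 + 571.429ms (6/7)
12. 4000.0ms @ 6 + 142.857ms (3/14)
13. 4142.857ms @ 87/14 + 142.857ms (3/14)
14. 4285.714ms @ 45/7 + 142.857ms (3/14)
15. 4428.571ms @ 93/14 + 142.857ms (3/14)
16. 4571.429ms @ 48/7 + 142.857ms (3/14)
17. 4714.286ms @ 99/14 + 142.857ms (3/14)
18. 4857.143ms @ 51/7 + 142.857ms (3/14)
19. 5000.0ms @ 15/2 + 500.0ms (3/4)
20. 5500.0ms @ 33/4 + 250.0ms (3/8)
21. 5750.0ms @ 69/8 + 250.0ms (3/8)
22. 6000.0ms @ 9 + 1000.0ms (3/2)
23. 7000.0ms @ 21/2 + 1000.0ms (3/2)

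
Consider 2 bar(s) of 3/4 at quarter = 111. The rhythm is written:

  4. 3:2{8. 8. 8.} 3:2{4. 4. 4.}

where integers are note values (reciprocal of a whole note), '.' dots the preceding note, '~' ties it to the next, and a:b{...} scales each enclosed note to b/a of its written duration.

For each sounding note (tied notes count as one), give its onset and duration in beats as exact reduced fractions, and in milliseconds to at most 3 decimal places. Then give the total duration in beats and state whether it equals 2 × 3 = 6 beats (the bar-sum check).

1) 0.0ms=0b +810.811ms=3/2b
2) 810.811ms=3/2b +270.27ms=1/2b
3) 1081.081ms=2b +270.27ms=1/2b
4) 1351.351ms=5/2b +270.27ms=1/2b
5) 1621.622ms=3b +540.541ms=1b
6) 2162.162ms=4b +540.541ms=1b
7) 2702.703ms=5b +540.541ms=1b
Σ=6b of 6 (111bpm 3/4) — PASS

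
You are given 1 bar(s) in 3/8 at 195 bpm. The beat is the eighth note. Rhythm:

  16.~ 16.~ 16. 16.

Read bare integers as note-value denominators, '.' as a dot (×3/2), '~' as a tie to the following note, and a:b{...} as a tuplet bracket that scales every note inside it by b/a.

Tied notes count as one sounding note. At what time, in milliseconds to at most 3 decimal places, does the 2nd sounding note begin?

note 2 onset = 9/4b = 692.308ms

1. 0.0ms @ 0 + 692.308ms (9/4)
2. 692.308ms @ 9/4 + 230.769ms (3/4)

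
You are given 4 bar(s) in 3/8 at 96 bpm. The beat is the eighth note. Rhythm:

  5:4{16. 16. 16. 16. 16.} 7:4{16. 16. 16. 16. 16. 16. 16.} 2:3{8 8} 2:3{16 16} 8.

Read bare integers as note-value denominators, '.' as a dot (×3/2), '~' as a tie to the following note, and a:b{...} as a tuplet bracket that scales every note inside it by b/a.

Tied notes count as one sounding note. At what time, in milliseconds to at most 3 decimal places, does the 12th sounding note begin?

note 12 onset = 39/7b = 3482.143ms

1. 0.0ms @ 0 + 375.0ms (3/5)
2. 375.0ms @ 3/5 + 375.0ms (3/5)
3. 750.0ms @ 6/5 + 375.0ms (3/5)
4. 1125.0ms @ 9/5 + 375.0ms (3/5)
5. 1500.0ms @ 12/5 + 375.0ms (3/5)
6. 1875.0ms @ 3 + 267.857ms (3/7)
7. 2142.857ms @ 24/7 + 267.857ms (3/7)
8. 2410.714ms @ 27/7 + 267.857ms (3/7)
9. 2678.571ms @ 30/7 + 267.857ms (3/7)
10. 2946.429ms @ 33/7 + 267.857ms (3/7)
11. 3214.286ms @ 36/7 + 267.857ms (3/7)
12. 3482.143ms @ 39/7 + 267.857ms (3/7)
13. 3750.0ms @ 6 + 937.5ms (3/2)
14. 4687.5ms @ 15/2 + 937.5ms (3/2)
15. 5625.0ms @ 9 + 468.75ms (3/4)
16. 6093.75ms @ 39/4 + 468.75ms (3/4)
17. 6562.5ms @ 21/2 + 937.5ms (3/2)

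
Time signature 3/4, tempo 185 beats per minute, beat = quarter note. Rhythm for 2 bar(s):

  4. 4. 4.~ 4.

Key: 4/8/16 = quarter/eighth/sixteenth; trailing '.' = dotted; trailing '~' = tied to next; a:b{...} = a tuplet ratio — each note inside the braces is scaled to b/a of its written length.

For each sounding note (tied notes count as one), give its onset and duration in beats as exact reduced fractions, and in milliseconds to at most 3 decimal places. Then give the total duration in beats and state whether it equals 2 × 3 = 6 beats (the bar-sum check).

1) 0.0ms=0b +486.486ms=3/2b
2) 486.486ms=3/2b +486.486ms=3/2b
3) 972.973ms=3b +972.973ms=3b
Σ=6b of 6 (185bpm 3/4) — PASS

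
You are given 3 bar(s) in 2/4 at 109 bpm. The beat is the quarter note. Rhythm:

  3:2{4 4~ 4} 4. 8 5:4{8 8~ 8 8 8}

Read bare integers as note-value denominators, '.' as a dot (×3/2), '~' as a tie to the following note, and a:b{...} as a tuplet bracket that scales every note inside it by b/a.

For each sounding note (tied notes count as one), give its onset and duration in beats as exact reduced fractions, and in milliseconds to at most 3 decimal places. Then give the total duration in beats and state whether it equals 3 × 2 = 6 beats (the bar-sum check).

1) 0.0ms=0b +366.972ms=2/3b
2) 366.972ms=2/3b +733.945ms=4/3b
3) 1100.917ms=2b +825.688ms=3/2b
4) 1926.606ms=7/2b +275.229ms=1/2b
5) 2201.835ms=4b +220.183ms=2/5b
6) 2422.018ms=22/5b +440.367ms=4/5b
7) 2862.385ms=26/5b +220.183ms=2/5b
8) 3082.569ms=28/5b +220.183ms=2/5b
Σ=6b of 6 (109bpm 2/4) — PASS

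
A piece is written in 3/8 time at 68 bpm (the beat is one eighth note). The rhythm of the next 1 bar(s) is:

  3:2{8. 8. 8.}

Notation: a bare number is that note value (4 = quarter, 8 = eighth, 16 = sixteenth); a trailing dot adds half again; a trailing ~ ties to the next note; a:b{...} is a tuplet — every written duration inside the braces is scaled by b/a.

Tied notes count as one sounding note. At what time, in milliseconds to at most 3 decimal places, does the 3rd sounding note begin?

note 3 onset = 2b = 1764.706ms

1. 0.0ms @ 0 + 882.353ms (1)
2. 882.353ms @ 1 + 882.353ms (1)
3. 1764.706ms @ 2 + 882.353ms (1)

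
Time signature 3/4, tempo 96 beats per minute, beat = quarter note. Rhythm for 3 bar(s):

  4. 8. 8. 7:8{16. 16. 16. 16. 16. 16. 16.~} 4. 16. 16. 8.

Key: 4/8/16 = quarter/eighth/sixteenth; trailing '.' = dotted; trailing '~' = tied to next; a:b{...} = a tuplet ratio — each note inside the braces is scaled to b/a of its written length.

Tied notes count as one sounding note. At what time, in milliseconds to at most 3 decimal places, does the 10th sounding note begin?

note 10 onset = 39/7b = 3482.143ms

1. 0.0ms @ 0 + 937.5ms (3/2)
2. 937.5ms @ 3/2 + 468.75ms (3/4)
3. 1406.25ms @ 9/4 + 468.75ms (3/4)
4. 1875.0ms @ 3 + 267.857ms (3/7)
5. 2142.857ms @ 24/7 + 267.857ms (3/7)
6. 2410.714ms @ 27/7 + 267.857ms (3/7)
7. 2678.571ms @ 30/7 + 267.857ms (3/7)
8. 2946.429ms @ 33/7 + 267.857ms (3/7)
9. 3214.286ms @ 36/7 + 267.857ms (3/7)
10. 3482.143ms @ 39/7 + 1205.357ms (27/14)
11. 4687.5ms @ 15/2 + 234.375ms (3/8)
12. 4921.875ms @ 63/8 + 234.375ms (3/8)
13. 5156.25ms @ 33/4 + 468.75ms (3/4)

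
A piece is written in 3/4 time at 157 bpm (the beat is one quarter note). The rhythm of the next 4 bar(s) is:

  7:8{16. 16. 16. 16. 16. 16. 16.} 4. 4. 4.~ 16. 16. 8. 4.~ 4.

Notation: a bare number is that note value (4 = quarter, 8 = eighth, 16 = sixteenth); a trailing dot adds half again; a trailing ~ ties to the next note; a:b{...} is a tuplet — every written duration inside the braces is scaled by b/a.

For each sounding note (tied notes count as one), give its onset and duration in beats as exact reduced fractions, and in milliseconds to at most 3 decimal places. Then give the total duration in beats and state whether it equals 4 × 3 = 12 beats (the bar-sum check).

1) 0.0ms=0b +163.785ms=3/7b
2) 163.785ms=3/7b +163.785ms=3/7b
3) 327.571ms=6/7b +163.785ms=3/7b
4) 491.356ms=9/7b +163.785ms=3/7b
5) 655.141ms=12/7b +163.785ms=3/7b
6) 818.926ms=15/7b +163.785ms=3/7b
7) 982.712ms=18/7b +163.785ms=3/7b
8) 1146.497ms=3b +573.248ms=3/2b
9) 1719.745ms=9/2b +573.248ms=3/2b
10) 2292.994ms=6b +716.561ms=15/8b
11) 3009.554ms=63/8b +143.312ms=3/8b
12) 3152.866ms=33/4b +286.624ms=3/4b
13) 3439.49ms=9b +1146.497ms=3b
Σ=12b of 12 (157bpm 3/4) — PASS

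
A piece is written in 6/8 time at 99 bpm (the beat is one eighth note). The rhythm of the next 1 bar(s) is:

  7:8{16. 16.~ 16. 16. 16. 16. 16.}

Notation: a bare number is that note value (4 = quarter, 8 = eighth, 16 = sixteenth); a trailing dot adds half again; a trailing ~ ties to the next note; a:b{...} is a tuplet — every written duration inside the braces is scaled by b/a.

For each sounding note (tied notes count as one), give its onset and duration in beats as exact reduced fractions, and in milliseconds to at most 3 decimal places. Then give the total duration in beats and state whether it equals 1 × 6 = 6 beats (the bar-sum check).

1) 0.0ms=0b +519.481ms=6/7b
2) 519.481ms=6/7b +1038.961ms=12/7b
3) 1558.442ms=18/7b +519.481ms=6/7b
4) 2077.922ms=24/7b +519.481ms=6/7b
5) 2597.403ms=30/7b +519.481ms=6/7b
6) 3116.883ms=36/7b +519.481ms=6/7b
Σ=6b of 6 (99bpm 6/8) — PASS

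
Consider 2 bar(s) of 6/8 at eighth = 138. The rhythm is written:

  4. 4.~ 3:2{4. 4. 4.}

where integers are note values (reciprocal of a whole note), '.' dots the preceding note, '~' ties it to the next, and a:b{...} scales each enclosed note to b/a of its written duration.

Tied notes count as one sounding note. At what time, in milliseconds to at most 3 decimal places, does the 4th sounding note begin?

note 4 onset = 10b = 4347.826ms

1. 0.0ms @ 0 + 1304.348ms (3)
2. 1304.348ms @ 3 + 2173.913ms (5)
3. 3478.261ms @ 8 + 869.565ms (2)
4. 4347.826ms @ 10 + 869.565ms (2)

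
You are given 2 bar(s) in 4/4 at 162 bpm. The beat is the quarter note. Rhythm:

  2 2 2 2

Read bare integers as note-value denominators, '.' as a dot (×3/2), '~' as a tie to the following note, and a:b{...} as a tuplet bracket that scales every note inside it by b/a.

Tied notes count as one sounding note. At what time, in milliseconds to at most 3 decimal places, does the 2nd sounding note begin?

note 2 onset = 2b = 740.741ms

1. 0.0ms @ 0 + 740.741ms (2)
2. 740.741ms @ 2 + 740.741ms (2)
3. 1481.481ms @ 4 + 740.741ms (2)
4. 2222.222ms @ 6 + 740.741ms (2)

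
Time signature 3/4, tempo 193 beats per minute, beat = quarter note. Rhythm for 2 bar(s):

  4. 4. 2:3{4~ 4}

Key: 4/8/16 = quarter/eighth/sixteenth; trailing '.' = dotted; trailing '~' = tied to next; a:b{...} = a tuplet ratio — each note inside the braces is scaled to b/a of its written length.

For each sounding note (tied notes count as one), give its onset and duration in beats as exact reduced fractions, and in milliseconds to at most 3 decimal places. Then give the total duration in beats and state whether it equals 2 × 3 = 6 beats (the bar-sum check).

1) 0.0ms=0b +466.321ms=3/2b
2) 466.321ms=3/2b +466.321ms=3/2b
3) 932.642ms=3b +932.642ms=3b
Σ=6b of 6 (193bpm 3/4) — PASS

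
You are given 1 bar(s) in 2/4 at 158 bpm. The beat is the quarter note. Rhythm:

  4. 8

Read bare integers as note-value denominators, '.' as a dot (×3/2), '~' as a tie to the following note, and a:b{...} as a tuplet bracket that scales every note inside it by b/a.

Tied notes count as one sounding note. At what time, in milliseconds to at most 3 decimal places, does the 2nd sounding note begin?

1. 0.0ms @ 0 + 569.62ms (3/2)
2. 569.62ms @ 3/2 + 189.873ms (1/2)

note 2 onset = 3/2b = 569.62ms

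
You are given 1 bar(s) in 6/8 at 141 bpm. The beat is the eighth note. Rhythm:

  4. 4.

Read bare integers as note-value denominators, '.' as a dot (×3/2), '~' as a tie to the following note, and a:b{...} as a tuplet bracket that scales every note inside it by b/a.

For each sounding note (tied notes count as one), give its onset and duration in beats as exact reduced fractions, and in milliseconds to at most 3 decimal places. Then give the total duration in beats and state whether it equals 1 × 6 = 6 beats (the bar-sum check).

1) 0.0ms=0b +1276.596ms=3b
2) 1276.596ms=3b +1276.596ms=3b
Σ=6b of 6 (141bpm 6/8) — PASS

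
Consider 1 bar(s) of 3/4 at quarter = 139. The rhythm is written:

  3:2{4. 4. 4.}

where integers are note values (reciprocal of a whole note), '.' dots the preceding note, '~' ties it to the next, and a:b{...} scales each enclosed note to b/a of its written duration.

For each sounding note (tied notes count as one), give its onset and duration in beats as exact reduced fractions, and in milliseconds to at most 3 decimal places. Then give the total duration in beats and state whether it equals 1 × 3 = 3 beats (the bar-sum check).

1) 0.0ms=0b +431.655ms=1b
2) 431.655ms=1b +431.655ms=1b
3) 863.309ms=2b +431.655ms=1b
Σ=3b of 3 (139bpm 3/4) — PASS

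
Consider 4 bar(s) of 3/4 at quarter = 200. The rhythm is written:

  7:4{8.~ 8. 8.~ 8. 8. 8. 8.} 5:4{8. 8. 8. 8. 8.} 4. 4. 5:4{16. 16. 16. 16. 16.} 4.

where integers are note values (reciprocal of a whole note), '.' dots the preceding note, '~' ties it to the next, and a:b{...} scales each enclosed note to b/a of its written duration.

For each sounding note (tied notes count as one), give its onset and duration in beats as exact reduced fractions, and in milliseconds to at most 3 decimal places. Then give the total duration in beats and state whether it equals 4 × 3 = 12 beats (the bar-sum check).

1) 0.0ms=0b +257.143ms=6/7b
2) 257.143ms=6/7b +257.143ms=6/7b
3) 514.286ms=12/7b +128.571ms=3/7b
4) 642.857ms=15/7b +128.571ms=3/7b
5) 771.429ms=18/7b +128.571ms=3/7b
6) 900.0ms=3b +180.0ms=3/5b
7) 1080.0ms=18/5b +180.0ms=3/5b
8) 1260.0ms=21/5b +180.0ms=3/5b
9) 1440.0ms=24/5b +180.0ms=3/5b
10) 1620.0ms=27/5b +180.0ms=3/5b
11) 1800.0ms=6b +450.0ms=3/2b
12) 2250.0ms=15/2b +450.0ms=3/2b
13) 2700.0ms=9b +90.0ms=3/10b
14) 2790.0ms=93/10b +90.0ms=3/10b
15) 2880.0ms=48/5b +90.0ms=3/10b
16) 2970.0ms=99/10b +90.0ms=3/10b
17) 3060.0ms=51/5b +90.0ms=3/10b
18) 3150.0ms=21/2b +450.0ms=3/2b
Σ=12b of 12 (200bpm 3/4) — PASS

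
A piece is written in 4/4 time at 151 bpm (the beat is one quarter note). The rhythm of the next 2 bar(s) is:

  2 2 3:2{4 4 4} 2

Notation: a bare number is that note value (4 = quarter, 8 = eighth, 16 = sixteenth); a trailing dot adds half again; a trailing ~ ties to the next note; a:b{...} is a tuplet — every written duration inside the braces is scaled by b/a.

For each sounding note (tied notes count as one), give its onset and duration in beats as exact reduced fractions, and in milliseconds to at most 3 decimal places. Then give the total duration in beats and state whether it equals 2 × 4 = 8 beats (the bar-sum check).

1) 0.0ms=0b +794.702ms=2b
2) 794.702ms=2b +794.702ms=2b
3) 1589.404ms=4b +264.901ms=2/3b
4) 1854.305ms=14/3b +264.901ms=2/3b
5) 2119.205ms=16/3b +264.901ms=2/3b
6) 2384.106ms=6b +794.702ms=2b
Σ=8b of 8 (151bpm 4/4) — PASS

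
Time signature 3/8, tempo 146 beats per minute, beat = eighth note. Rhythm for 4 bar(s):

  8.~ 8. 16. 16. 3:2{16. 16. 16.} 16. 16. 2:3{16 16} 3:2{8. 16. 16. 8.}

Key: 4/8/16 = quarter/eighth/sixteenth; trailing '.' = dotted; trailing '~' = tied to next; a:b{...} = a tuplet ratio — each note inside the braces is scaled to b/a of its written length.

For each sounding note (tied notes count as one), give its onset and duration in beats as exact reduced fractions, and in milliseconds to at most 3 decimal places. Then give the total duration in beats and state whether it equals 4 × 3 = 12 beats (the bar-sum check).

1) 0.0ms=0b +1232.877ms=3b
2) 1232.877ms=3b +308.219ms=3/4b
3) 1541.096ms=15/4b +308.219ms=3/4b
4) 1849.315ms=9/2b +205.479ms=1/2b
5) 2054.795ms=5b +205.479ms=1/2b
6) 2260.274ms=11/2b +205.479ms=1/2b
7) 2465.753ms=6b +308.219ms=3/4b
8) 2773.973ms=27/4b +308.219ms=3/4b
9) 3082.192ms=15/2b +308.219ms=3/4b
10) 3390.411ms=33/4b +308.219ms=3/4b
11) 3698.63ms=9b +410.959ms=1b
12) 4109.589ms=10b +205.479ms=1/2b
13) 4315.068ms=21/2b +205.479ms=1/2b
14) 4520.548ms=11b +410.959ms=1b
Σ=12b of 12 (146bpm 3/8) — PASS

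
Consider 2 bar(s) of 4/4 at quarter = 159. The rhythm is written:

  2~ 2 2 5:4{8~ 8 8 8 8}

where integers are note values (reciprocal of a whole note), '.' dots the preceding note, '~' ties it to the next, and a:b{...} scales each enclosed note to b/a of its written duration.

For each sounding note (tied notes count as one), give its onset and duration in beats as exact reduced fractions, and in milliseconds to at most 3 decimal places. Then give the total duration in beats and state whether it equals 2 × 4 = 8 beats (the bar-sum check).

1) 0.0ms=0b +1509.434ms=4b
2) 1509.434ms=4b +754.717ms=2b
3) 2264.151ms=6b +301.887ms=4/5b
4) 2566.038ms=34/5b +150.943ms=2/5b
5) 2716.981ms=36/5b +150.943ms=2/5b
6) 2867.925ms=38/5b +150.943ms=2/5b
Σ=8b of 8 (159bpm 4/4) — PASS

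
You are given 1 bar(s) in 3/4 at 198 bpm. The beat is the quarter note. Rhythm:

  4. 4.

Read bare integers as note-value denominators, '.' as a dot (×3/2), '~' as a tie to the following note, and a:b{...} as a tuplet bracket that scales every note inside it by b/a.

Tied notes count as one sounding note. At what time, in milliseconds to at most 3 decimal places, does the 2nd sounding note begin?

1. 0.0ms @ 0 + 454.545ms (3/2)
2. 454.545ms @ 3/2 + 454.545ms (3/2)

note 2 onset = 3/2b = 454.545ms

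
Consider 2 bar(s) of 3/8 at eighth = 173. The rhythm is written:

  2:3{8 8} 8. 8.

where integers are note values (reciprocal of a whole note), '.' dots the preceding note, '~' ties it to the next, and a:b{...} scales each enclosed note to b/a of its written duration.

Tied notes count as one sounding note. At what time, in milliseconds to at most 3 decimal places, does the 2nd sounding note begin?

note 2 onset = 3/2b = 520.231ms

1. 0.0ms @ 0 + 520.231ms (3/2)
2. 520.231ms @ 3/2 + 520.231ms (3/2)
3. 1040.462ms @ 3 + 520.231ms (3/2)
4. 1560.694ms @ 9/2 + 520.231ms (3/2)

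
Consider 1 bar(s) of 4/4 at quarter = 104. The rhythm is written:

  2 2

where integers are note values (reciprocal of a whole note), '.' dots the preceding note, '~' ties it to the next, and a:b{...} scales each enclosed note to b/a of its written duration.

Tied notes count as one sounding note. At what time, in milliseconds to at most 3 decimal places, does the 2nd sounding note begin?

1. 0.0ms @ 0 + 1153.846ms (2)
2. 1153.846ms @ 2 + 1153.846ms (2)

note 2 onset = 2b = 1153.846ms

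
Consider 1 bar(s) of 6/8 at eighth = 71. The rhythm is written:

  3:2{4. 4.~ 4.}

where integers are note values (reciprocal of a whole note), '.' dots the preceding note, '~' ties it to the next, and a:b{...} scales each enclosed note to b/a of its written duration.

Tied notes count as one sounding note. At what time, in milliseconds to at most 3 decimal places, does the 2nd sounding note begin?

1. 0.0ms @ 0 + 1690.141ms (2)
2. 1690.141ms @ 2 + 3380.282ms (4)

note 2 onset = 2b = 1690.141ms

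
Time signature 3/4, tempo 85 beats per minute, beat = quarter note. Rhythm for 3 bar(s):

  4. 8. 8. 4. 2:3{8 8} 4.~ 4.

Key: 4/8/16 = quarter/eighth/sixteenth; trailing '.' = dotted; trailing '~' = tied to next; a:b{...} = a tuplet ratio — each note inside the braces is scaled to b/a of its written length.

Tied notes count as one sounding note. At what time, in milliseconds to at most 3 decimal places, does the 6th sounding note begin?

note 6 onset = 21/4b = 3705.882ms

1. 0.0ms @ 0 + 1058.824ms (3/2)
2. 1058.824ms @ 3/2 + 529.412ms (3/4)
3. 1588.235ms @ 9/4 + 529.412ms (3/4)
4. 2117.647ms @ 3 + 1058.824ms (3/2)
5. 3176.471ms @ 9/2 + 529.412ms (3/4)
6. 3705.882ms @ 21/4 + 529.412ms (3/4)
7. 4235.294ms @ 6 + 2117.647ms (3)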